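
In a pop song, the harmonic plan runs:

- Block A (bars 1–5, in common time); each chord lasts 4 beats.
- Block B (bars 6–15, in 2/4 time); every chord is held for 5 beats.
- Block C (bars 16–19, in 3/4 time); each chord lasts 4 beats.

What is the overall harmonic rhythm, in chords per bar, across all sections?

12/19 chords per bar

A: 5 bars of 4 beats is 20 beats; at 4 beats each that's 5 chords.
B: 10 bars of 2 beats is 20 beats; at 5 beats each that's 4 chords.
C: 4 bars of 3 beats is 12 beats; at 4 beats each that's 3 chords.
Overall: 12 chords over 19 bars → 12/19 = 12/19 chords per bar.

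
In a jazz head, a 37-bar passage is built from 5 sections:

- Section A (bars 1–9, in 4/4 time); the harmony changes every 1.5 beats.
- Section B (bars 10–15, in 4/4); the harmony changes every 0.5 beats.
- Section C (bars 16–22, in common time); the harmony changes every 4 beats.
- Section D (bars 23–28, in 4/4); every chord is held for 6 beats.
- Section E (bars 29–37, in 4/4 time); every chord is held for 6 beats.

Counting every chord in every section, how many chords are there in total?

89 chords

A: 9·4 = 36 beats, 36/1.5 = 24 chords.
B: 6·4 = 24 beats, 24/0.5 = 48 chords.
C: 7·4 = 28 beats, 28/4 = 7 chords.
D: 6·4 = 24 beats, 24/6 = 4 chords.
E: 9·4 = 36 beats, 36/6 = 6 chords.
Total: 24 + 48 + 7 + 4 + 6 = 89.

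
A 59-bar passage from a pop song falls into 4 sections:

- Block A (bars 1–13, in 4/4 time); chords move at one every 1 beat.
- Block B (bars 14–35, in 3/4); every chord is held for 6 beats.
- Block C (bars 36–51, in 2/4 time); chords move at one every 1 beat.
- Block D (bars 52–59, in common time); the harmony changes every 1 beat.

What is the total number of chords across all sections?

A: 13 bars × 4 beats = 52 beats; 1 beat/chord → 52 chords.
B: 22 bars × 3 beats = 66 beats; 6 beats/chord → 11 chords.
C: 16 bars × 2 beats = 32 beats; 1 beat/chord → 32 chords.
D: 8 bars × 4 beats = 32 beats; 1 beat/chord → 32 chords.
Total: 52 + 11 + 32 + 32 = 127.

127 chords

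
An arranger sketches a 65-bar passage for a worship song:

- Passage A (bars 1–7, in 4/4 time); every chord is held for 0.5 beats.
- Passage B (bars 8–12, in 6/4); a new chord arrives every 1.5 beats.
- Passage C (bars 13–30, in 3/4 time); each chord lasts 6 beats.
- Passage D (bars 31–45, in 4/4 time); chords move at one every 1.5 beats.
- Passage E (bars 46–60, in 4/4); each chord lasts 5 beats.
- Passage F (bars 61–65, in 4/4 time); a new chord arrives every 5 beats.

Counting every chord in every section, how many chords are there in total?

141 chords

A has 28 beats and chords last 0.5 each, so 56 chords.
B has 30 beats and chords last 1.5 each, so 20 chords.
C has 54 beats and chords last 6 each, so 9 chords.
D has 60 beats and chords last 1.5 each, so 40 chords.
E has 60 beats and chords last 5 each, so 12 chords.
F has 20 beats and chords last 5 each, so 4 chords.
Total: 56 + 20 + 9 + 40 + 12 + 4 = 141.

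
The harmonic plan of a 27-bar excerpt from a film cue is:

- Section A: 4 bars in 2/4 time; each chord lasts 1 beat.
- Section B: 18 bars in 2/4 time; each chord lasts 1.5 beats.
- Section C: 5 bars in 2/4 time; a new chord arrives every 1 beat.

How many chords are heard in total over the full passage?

42 chords

A: 4·2 = 8 beats, 8/1 = 8 chords.
B: 18·2 = 36 beats, 36/1.5 = 24 chords.
C: 5·2 = 10 beats, 10/1 = 10 chords.
Total: 8 + 24 + 10 = 42.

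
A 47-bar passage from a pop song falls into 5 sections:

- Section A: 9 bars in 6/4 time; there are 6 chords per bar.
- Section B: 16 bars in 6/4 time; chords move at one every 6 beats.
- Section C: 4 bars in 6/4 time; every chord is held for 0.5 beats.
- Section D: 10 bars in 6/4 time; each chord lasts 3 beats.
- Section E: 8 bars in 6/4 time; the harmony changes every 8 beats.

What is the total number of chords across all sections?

A: 9 bars × 6 beats = 54 beats; 1 beat/chord → 54 chords.
B: 16 bars × 6 beats = 96 beats; 6 beats/chord → 16 chords.
C: 4 bars × 6 beats = 24 beats; 0.5 beats/chord → 48 chords.
D: 10 bars × 6 beats = 60 beats; 3 beats/chord → 20 chords.
E: 8 bars × 6 beats = 48 beats; 8 beats/chord → 6 chords.
Total: 54 + 16 + 48 + 20 + 6 = 144.

144 chords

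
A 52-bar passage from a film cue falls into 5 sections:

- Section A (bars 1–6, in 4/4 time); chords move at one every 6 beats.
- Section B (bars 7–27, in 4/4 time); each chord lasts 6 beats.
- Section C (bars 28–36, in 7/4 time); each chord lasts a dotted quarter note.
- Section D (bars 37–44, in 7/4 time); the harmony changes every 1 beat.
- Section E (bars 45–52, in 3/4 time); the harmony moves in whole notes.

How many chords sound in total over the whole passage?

122 chords

A: 6 bars × 4 beats = 24 beats; 6 beats/chord → 4 chords.
B: 21 bars × 4 beats = 84 beats; 6 beats/chord → 14 chords.
C: 9 bars × 7 beats = 63 beats; 1.5 beats/chord → 42 chords.
D: 8 bars × 7 beats = 56 beats; 1 beat/chord → 56 chords.
E: 8 bars × 3 beats = 24 beats; 4 beats/chord → 6 chords.
Total: 4 + 14 + 42 + 56 + 6 = 122.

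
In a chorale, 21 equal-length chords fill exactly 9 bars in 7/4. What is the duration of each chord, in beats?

3 beats

9 bars × 7 beats/bar = 63 beats total.
63 beats ÷ 21 chords = 3 beats per chord.
(That is a dotted half note.)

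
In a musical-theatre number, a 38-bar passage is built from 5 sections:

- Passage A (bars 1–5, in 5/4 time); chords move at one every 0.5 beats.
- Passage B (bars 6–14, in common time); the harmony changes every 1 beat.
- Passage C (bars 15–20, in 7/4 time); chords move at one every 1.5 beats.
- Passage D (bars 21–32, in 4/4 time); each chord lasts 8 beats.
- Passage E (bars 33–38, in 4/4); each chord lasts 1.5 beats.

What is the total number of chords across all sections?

A: 5 bars × 5 beats = 25 beats; 0.5 beats/chord → 50 chords.
B: 9 bars × 4 beats = 36 beats; 1 beat/chord → 36 chords.
C: 6 bars × 7 beats = 42 beats; 1.5 beats/chord → 28 chords.
D: 12 bars × 4 beats = 48 beats; 8 beats/chord → 6 chords.
E: 6 bars × 4 beats = 24 beats; 1.5 beats/chord → 16 chords.
Total: 50 + 36 + 28 + 6 + 16 = 136.

136 chords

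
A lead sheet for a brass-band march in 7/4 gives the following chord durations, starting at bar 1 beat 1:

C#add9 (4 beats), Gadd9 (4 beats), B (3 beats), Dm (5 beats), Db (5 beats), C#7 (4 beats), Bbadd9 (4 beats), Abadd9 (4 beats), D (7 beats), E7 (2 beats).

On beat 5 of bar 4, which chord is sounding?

Beat 5 of bar 4 is beat (4−1)×7 + 5 = 26 overall.
Running totals: C#add9 ends at 4, Gadd9 ends at 8, B ends at 11, Dm ends at 16, Db ends at 21, C#7 ends at 25, Bbadd9 ends at 29.
Beat 26 falls within Bbadd9.

Bbadd9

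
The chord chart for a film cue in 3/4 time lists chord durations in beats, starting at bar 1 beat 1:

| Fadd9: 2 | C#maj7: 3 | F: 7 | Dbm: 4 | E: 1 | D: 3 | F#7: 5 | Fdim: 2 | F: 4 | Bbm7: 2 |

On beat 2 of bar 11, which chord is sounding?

Beat 2 of bar 11 is beat (11−1)×3 + 2 = 32 overall.
Running totals: Fadd9 ends at 2, C#maj7 ends at 5, F ends at 12, Dbm ends at 16, E ends at 17, D ends at 20, F#7 ends at 25, Fdim ends at 27, F ends at 31, Bbm7 ends at 33.
Beat 32 falls within Bbm7.

Bbm7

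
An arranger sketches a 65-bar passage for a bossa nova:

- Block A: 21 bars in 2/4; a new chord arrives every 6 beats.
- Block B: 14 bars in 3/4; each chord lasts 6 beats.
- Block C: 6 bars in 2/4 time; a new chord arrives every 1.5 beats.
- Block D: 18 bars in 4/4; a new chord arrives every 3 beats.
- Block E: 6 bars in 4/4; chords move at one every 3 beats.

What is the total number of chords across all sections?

54 chords

A: 21·2 = 42 beats, 42/6 = 7 chords.
B: 14·3 = 42 beats, 42/6 = 7 chords.
C: 6·2 = 12 beats, 12/1.5 = 8 chords.
D: 18·4 = 72 beats, 72/3 = 24 chords.
E: 6·4 = 24 beats, 24/3 = 8 chords.
Total: 7 + 7 + 8 + 24 + 8 = 54.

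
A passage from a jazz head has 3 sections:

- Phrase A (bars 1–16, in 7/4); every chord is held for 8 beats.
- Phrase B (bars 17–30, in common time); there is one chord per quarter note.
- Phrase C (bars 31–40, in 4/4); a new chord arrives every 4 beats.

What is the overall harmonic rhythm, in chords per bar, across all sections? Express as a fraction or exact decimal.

A: 16 × 7 = 112 beats ÷ 8 = 14 chords.
B: 14 × 4 = 56 beats ÷ 1 = 56 chords.
C: 10 × 4 = 40 beats ÷ 4 = 10 chords.
Overall: 80 chords over 40 bars → 80/40 = 2 chords per bar.

2 chords per bar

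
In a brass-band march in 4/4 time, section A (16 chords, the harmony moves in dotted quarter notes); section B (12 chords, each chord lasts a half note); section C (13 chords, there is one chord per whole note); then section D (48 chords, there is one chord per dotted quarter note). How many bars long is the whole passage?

A: 16 × 1.5 = 24 beats = 6 bars.
B: 12 × 2 = 24 beats = 6 bars.
C: 13 × 4 = 52 beats = 13 bars.
D: 48 × 1.5 = 72 beats = 18 bars.
Total: 6 + 6 + 13 + 18 = 43 bars.

43 bars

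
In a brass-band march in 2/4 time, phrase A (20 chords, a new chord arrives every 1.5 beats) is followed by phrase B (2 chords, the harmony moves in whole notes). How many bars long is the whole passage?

19 bars

A: 20 × 1.5 = 30 beats = 15 bars.
B: 2 × 4 = 8 beats = 4 bars.
Total: 15 + 4 = 19 bars.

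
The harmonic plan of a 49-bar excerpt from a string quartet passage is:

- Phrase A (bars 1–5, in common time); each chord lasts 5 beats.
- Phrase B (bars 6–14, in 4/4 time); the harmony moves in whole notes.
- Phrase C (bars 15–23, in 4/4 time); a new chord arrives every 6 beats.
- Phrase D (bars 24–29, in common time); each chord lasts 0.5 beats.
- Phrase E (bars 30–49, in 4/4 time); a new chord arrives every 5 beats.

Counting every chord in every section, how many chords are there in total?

83 chords

A has 20 beats and chords last 5 each, so 4 chords.
B has 36 beats and chords last 4 each, so 9 chords.
C has 36 beats and chords last 6 each, so 6 chords.
D has 24 beats and chords last 0.5 each, so 48 chords.
E has 80 beats and chords last 5 each, so 16 chords.
Total: 4 + 9 + 6 + 48 + 16 = 83.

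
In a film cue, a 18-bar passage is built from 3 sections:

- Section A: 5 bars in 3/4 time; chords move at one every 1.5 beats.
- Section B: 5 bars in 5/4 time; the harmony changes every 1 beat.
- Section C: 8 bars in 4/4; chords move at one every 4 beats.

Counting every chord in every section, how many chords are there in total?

43 chords

A: 5 bars × 3 beats = 15 beats; 1.5 beats/chord → 10 chords.
B: 5 bars × 5 beats = 25 beats; 1 beat/chord → 25 chords.
C: 8 bars × 4 beats = 32 beats; 4 beats/chord → 8 chords.
Total: 10 + 25 + 8 = 43.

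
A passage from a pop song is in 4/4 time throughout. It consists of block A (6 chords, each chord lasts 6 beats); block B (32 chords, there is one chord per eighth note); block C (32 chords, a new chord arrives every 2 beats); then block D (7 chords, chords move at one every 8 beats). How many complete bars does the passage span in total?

43 bars

A: 6 × 6 = 36 beats = 9 bars.
B: 32 × 0.5 = 16 beats = 4 bars.
C: 32 × 2 = 64 beats = 16 bars.
D: 7 × 8 = 56 beats = 14 bars.
Total: 9 + 4 + 16 + 14 = 43 bars.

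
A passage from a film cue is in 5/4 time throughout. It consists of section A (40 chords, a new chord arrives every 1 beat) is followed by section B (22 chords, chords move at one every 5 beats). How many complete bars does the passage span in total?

30 bars

A: 40 × 1 = 40 beats = 8 bars.
B: 22 × 5 = 110 beats = 22 bars.
Total: 8 + 22 = 30 bars.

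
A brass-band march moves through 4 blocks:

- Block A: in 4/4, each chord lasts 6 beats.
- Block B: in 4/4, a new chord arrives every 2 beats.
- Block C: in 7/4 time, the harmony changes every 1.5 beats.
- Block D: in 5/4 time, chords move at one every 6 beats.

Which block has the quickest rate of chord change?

Block C

A: each chord is 6 beats in 4/4, so 2/3 per bar.
B: each chord is 2 beats in 4/4, so 2 per bar.
C: each chord is 1.5 beats in 7/4, so 14/3 per bar.
D: each chord is 6 beats in 5/4, so 5/6 per bar.
Fastest is C at 14/3 chords/bar.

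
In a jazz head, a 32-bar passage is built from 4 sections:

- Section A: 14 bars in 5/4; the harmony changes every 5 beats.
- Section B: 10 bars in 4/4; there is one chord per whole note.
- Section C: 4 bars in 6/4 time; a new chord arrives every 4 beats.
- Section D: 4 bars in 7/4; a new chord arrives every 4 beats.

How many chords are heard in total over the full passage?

37 chords

A: 14·5 = 70 beats, 70/5 = 14 chords.
B: 10·4 = 40 beats, 40/4 = 10 chords.
C: 4·6 = 24 beats, 24/4 = 6 chords.
D: 4·7 = 28 beats, 28/4 = 7 chords.
Total: 14 + 10 + 6 + 7 = 37.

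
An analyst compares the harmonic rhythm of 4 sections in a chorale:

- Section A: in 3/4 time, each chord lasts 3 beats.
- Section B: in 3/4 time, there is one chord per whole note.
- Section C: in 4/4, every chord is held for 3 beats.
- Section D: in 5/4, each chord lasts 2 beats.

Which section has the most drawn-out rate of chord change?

Section B

A: 3 beats/bar ÷ 3 beats/chord = 1 chord/bar.
B: 3 beats/bar ÷ 4 beats/chord = 0.75 chords/bar.
C: 4 beats/bar ÷ 3 beats/chord = 4/3 chords/bar.
D: 5 beats/bar ÷ 2 beats/chord = 2.5 chords/bar.
Slowest is B at 0.75 chords/bar.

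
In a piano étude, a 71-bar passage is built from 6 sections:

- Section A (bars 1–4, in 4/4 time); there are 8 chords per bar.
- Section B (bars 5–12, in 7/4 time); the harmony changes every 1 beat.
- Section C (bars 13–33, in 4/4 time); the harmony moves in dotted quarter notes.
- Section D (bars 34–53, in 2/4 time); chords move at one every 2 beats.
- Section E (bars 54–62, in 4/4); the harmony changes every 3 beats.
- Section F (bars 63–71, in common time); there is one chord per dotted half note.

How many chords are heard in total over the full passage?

188 chords

A has 16 beats and chords last 0.5 each, so 32 chords.
B has 56 beats and chords last 1 each, so 56 chords.
C has 84 beats and chords last 1.5 each, so 56 chords.
D has 40 beats and chords last 2 each, so 20 chords.
E has 36 beats and chords last 3 each, so 12 chords.
F has 36 beats and chords last 3 each, so 12 chords.
Total: 32 + 56 + 56 + 20 + 12 + 12 = 188.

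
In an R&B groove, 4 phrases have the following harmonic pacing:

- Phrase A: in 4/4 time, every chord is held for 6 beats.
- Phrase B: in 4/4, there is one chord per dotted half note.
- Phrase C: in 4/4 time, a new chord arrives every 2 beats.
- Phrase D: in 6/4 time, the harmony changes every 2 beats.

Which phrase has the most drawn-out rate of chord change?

A: 4/6 = 2/3 chords/bar.
B: 4/3 = 4/3 chords/bar.
C: 4/2 = 2 chords/bar.
D: 6/2 = 3 chords/bar.
Slowest is A at 2/3 chords/bar.

Phrase A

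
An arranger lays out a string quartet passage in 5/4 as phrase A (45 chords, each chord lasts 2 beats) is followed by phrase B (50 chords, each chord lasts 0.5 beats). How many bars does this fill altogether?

A: 45 × 2 = 90 beats = 18 bars.
B: 50 × 0.5 = 25 beats = 5 bars.
Total: 18 + 5 = 23 bars.

23 bars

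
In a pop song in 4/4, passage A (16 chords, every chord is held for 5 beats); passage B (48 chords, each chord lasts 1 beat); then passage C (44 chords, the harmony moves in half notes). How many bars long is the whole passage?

A: 16 × 5 = 80 beats = 20 bars.
B: 48 × 1 = 48 beats = 12 bars.
C: 44 × 2 = 88 beats = 22 bars.
Total: 20 + 12 + 22 = 54 bars.

54 bars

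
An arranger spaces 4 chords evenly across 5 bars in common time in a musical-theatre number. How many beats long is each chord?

5 beats

5 bars × 4 beats/bar = 20 beats total.
20 beats ÷ 4 chords = 5 beats per chord.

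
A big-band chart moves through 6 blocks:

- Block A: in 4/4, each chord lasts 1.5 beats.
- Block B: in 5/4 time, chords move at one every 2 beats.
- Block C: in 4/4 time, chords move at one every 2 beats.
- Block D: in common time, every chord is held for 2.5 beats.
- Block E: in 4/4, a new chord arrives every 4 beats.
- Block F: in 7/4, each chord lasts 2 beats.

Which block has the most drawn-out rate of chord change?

A: 4/1.5 = 8/3 chords/bar.
B: 5/2 = 2.5 chords/bar.
C: 4/2 = 2 chords/bar.
D: 4/2.5 = 1.6 chords/bar.
E: 4/4 = 1 chord/bar.
F: 7/2 = 3.5 chords/bar.
Slowest is E at 1 chords/bar.

Block E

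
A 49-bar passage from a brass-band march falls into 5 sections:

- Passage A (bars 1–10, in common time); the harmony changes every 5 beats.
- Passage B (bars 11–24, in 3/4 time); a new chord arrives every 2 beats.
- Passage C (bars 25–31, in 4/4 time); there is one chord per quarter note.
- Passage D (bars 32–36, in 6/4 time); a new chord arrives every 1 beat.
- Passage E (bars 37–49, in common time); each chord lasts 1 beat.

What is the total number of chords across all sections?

139 chords

A: 10·4 = 40 beats, 40/5 = 8 chords.
B: 14·3 = 42 beats, 42/2 = 21 chords.
C: 7·4 = 28 beats, 28/1 = 28 chords.
D: 5·6 = 30 beats, 30/1 = 30 chords.
E: 13·4 = 52 beats, 52/1 = 52 chords.
Total: 8 + 21 + 28 + 30 + 52 = 139.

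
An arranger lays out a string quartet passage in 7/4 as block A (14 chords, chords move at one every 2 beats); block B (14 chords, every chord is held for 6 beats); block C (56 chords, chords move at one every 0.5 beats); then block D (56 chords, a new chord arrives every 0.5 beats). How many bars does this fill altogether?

24 bars

A: 14 × 2 = 28 beats = 4 bars.
B: 14 × 6 = 84 beats = 12 bars.
C: 56 × 0.5 = 28 beats = 4 bars.
D: 56 × 0.5 = 28 beats = 4 bars.
Total: 4 + 12 + 4 + 4 = 24 bars.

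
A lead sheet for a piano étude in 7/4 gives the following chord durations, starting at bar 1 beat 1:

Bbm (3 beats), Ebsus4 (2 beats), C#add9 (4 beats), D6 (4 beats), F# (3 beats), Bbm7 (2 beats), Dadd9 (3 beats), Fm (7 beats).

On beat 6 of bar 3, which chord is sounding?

Dadd9

Beat 6 of bar 3 is beat (3−1)×7 + 6 = 20 overall.
Running totals: Bbm ends at 3, Ebsus4 ends at 5, C#add9 ends at 9, D6 ends at 13, F# ends at 16, Bbm7 ends at 18, Dadd9 ends at 21.
Beat 20 falls within Dadd9.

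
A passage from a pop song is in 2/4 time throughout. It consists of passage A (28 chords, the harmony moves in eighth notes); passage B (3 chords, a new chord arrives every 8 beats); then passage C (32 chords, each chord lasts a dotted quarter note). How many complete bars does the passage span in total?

A: 28 × 0.5 = 14 beats = 7 bars.
B: 3 × 8 = 24 beats = 12 bars.
C: 32 × 1.5 = 48 beats = 24 bars.
Total: 7 + 12 + 24 = 43 bars.

43 bars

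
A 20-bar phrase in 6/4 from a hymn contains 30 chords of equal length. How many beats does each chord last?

20 bars × 6 beats/bar = 120 beats total.
120 beats ÷ 30 chords = 4 beats per chord.
(That is a whole note.)

4 beats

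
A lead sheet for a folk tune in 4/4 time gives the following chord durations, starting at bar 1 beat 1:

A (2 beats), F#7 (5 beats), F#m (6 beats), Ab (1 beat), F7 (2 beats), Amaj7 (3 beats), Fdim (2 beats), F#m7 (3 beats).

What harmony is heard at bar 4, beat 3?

Beat 3 of bar 4 is beat (4−1)×4 + 3 = 15 overall.
Running totals: A ends at 2, F#7 ends at 7, F#m ends at 13, Ab ends at 14, F7 ends at 16.
Beat 15 falls within F7.

F7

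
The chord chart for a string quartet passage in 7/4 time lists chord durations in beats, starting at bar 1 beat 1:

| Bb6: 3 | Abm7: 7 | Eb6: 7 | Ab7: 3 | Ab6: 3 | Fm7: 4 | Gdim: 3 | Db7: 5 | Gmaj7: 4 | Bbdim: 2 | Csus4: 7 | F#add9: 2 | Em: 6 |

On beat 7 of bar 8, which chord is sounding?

Em

Beat 7 of bar 8 is beat (8−1)×7 + 7 = 56 overall.
Running totals: Bb6 ends at 3, Abm7 ends at 10, Eb6 ends at 17, Ab7 ends at 20, Ab6 ends at 23, Fm7 ends at 27, Gdim ends at 30, Db7 ends at 35, Gmaj7 ends at 39, Bbdim ends at 41, Csus4 ends at 48, F#add9 ends at 50, Em ends at 56.
Beat 56 falls within Em.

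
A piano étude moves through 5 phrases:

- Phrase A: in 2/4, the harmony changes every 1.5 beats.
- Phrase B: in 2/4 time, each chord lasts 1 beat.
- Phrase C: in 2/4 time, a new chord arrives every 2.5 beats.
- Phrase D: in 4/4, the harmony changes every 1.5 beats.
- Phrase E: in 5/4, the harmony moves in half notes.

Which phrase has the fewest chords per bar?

A: 2 beats/bar ÷ 1.5 beats/chord = 4/3 chords/bar.
B: 2 beats/bar ÷ 1 beat/chord = 2 chords/bar.
C: 2 beats/bar ÷ 2.5 beats/chord = 0.8 chords/bar.
D: 4 beats/bar ÷ 1.5 beats/chord = 8/3 chords/bar.
E: 5 beats/bar ÷ 2 beats/chord = 2.5 chords/bar.
Slowest is C at 0.8 chords/bar.

Phrase C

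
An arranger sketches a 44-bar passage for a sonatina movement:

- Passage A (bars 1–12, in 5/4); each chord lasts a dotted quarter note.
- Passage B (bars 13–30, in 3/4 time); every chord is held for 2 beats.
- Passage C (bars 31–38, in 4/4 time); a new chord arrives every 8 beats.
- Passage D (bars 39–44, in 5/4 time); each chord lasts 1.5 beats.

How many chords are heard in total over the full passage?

91 chords

A has 60 beats and chords last 1.5 each, so 40 chords.
B has 54 beats and chords last 2 each, so 27 chords.
C has 32 beats and chords last 8 each, so 4 chords.
D has 30 beats and chords last 1.5 each, so 20 chords.
Total: 40 + 27 + 4 + 20 = 91.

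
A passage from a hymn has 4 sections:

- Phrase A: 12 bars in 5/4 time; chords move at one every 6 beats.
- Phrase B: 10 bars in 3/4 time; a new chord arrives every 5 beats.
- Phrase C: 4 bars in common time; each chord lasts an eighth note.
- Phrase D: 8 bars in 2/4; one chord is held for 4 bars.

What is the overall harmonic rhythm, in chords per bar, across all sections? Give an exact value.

25/17 chords per bar

A: 12 × 5 = 60 beats ÷ 6 = 10 chords.
B: 10 × 3 = 30 beats ÷ 5 = 6 chords.
C: 4 × 4 = 16 beats ÷ 0.5 = 32 chords.
D: 8 × 2 = 16 beats ÷ 8 = 2 chords.
Overall: 50 chords over 34 bars → 50/34 = 25/17 chords per bar.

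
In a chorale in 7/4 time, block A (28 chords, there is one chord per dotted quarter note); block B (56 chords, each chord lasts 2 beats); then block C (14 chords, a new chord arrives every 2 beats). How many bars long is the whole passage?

A: 28 × 1.5 = 42 beats = 6 bars.
B: 56 × 2 = 112 beats = 16 bars.
C: 14 × 2 = 28 beats = 4 bars.
Total: 6 + 16 + 4 = 26 bars.

26 bars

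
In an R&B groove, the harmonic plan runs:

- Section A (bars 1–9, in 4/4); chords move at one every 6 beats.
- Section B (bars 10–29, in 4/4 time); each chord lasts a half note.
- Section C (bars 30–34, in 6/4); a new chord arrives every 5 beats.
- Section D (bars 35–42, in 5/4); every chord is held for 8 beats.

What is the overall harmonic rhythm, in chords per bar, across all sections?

A: 9 bars of 4 beats is 36 beats; at 6 beats each that's 6 chords.
B: 20 bars of 4 beats is 80 beats; at 2 beats each that's 40 chords.
C: 5 bars of 6 beats is 30 beats; at 5 beats each that's 6 chords.
D: 8 bars of 5 beats is 40 beats; at 8 beats each that's 5 chords.
Overall: 57 chords over 42 bars → 57/42 = 19/14 chords per bar.

19/14 chords per bar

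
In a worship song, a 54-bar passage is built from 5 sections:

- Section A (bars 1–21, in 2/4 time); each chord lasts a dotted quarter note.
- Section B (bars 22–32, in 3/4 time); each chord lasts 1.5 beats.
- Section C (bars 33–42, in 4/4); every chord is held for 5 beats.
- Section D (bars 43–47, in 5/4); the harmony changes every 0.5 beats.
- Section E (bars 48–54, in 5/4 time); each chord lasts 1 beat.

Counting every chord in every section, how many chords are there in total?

A has 42 beats and chords last 1.5 each, so 28 chords.
B has 33 beats and chords last 1.5 each, so 22 chords.
C has 40 beats and chords last 5 each, so 8 chords.
D has 25 beats and chords last 0.5 each, so 50 chords.
E has 35 beats and chords last 1 each, so 35 chords.
Total: 28 + 22 + 8 + 50 + 35 = 143.

143 chords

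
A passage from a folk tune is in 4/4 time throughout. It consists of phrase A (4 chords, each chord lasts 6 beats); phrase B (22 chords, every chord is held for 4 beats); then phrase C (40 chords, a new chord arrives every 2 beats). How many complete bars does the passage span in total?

A: 4 × 6 = 24 beats = 6 bars.
B: 22 × 4 = 88 beats = 22 bars.
C: 40 × 2 = 80 beats = 20 bars.
Total: 6 + 22 + 20 = 48 bars.

48 bars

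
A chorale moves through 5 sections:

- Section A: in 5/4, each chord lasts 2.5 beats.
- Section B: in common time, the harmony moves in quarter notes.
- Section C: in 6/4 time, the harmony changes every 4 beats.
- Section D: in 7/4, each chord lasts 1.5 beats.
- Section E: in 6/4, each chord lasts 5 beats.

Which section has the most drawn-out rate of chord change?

Section E

A: 5/2.5 = 2 chords/bar.
B: 4/1 = 4 chords/bar.
C: 6/4 = 1.5 chords/bar.
D: 7/1.5 = 14/3 chords/bar.
E: 6/5 = 1.2 chords/bar.
Slowest is E at 1.2 chords/bar.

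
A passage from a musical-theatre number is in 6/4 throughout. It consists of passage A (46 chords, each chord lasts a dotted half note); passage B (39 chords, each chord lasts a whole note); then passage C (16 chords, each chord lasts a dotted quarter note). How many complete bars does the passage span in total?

53 bars

A: 46 × 3 = 138 beats = 23 bars.
B: 39 × 4 = 156 beats = 26 bars.
C: 16 × 1.5 = 24 beats = 4 bars.
Total: 23 + 26 + 4 = 53 bars.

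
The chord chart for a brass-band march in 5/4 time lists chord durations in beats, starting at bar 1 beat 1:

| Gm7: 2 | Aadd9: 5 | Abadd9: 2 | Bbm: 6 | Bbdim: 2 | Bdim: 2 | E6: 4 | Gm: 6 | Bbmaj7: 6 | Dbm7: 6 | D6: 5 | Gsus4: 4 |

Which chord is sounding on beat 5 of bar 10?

Beat 5 of bar 10 is beat (10−1)×5 + 5 = 50 overall.
Running totals: Gm7 ends at 2, Aadd9 ends at 7, Abadd9 ends at 9, Bbm ends at 15, Bbdim ends at 17, Bdim ends at 19, E6 ends at 23, Gm ends at 29, Bbmaj7 ends at 35, Dbm7 ends at 41, D6 ends at 46, Gsus4 ends at 50.
Beat 50 falls within Gsus4.

Gsus4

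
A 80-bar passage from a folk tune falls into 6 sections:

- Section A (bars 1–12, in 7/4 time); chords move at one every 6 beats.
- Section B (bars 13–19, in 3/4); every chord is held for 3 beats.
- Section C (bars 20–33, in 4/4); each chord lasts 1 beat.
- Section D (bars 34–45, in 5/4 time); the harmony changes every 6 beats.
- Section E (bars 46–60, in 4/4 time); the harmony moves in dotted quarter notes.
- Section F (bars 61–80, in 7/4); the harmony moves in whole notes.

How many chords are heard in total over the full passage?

162 chords

A: 12·7 = 84 beats, 84/6 = 14 chords.
B: 7·3 = 21 beats, 21/3 = 7 chords.
C: 14·4 = 56 beats, 56/1 = 56 chords.
D: 12·5 = 60 beats, 60/6 = 10 chords.
E: 15·4 = 60 beats, 60/1.5 = 40 chords.
F: 20·7 = 140 beats, 140/4 = 35 chords.
Total: 14 + 7 + 56 + 10 + 40 + 35 = 162.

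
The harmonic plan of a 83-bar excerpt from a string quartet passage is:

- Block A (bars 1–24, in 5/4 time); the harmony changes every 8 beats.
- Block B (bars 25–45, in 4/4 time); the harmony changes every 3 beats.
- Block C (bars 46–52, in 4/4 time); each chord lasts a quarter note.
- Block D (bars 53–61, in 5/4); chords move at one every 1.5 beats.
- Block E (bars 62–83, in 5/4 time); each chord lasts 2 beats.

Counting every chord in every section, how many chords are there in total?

156 chords

A has 120 beats and chords last 8 each, so 15 chords.
B has 84 beats and chords last 3 each, so 28 chords.
C has 28 beats and chords last 1 each, so 28 chords.
D has 45 beats and chords last 1.5 each, so 30 chords.
E has 110 beats and chords last 2 each, so 55 chords.
Total: 15 + 28 + 28 + 30 + 55 = 156.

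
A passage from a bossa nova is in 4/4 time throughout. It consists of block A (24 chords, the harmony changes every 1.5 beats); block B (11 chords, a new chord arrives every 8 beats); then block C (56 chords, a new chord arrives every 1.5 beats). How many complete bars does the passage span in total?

A: 24 × 1.5 = 36 beats = 9 bars.
B: 11 × 8 = 88 beats = 22 bars.
C: 56 × 1.5 = 84 beats = 21 bars.
Total: 9 + 22 + 21 = 52 bars.

52 bars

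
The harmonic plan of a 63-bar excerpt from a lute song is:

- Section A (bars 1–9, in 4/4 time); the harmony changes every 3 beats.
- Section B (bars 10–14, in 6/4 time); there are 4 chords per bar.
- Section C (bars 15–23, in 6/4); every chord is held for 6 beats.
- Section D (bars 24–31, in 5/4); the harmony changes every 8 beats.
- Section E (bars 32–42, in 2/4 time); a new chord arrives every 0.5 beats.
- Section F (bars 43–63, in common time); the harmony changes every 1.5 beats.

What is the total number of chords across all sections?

146 chords

A: 9·4 = 36 beats, 36/3 = 12 chords.
B: 5·6 = 30 beats, 30/1.5 = 20 chords.
C: 9·6 = 54 beats, 54/6 = 9 chords.
D: 8·5 = 40 beats, 40/8 = 5 chords.
E: 11·2 = 22 beats, 22/0.5 = 44 chords.
F: 21·4 = 84 beats, 84/1.5 = 56 chords.
Total: 12 + 20 + 9 + 5 + 44 + 56 = 146.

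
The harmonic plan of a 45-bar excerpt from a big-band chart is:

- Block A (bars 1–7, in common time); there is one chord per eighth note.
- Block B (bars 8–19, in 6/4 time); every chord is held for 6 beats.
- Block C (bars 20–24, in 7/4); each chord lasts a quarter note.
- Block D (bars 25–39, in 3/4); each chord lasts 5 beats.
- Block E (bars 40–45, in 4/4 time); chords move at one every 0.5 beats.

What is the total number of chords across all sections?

160 chords

A: 7·4 = 28 beats, 28/0.5 = 56 chords.
B: 12·6 = 72 beats, 72/6 = 12 chords.
C: 5·7 = 35 beats, 35/1 = 35 chords.
D: 15·3 = 45 beats, 45/5 = 9 chords.
E: 6·4 = 24 beats, 24/0.5 = 48 chords.
Total: 56 + 12 + 35 + 9 + 48 = 160.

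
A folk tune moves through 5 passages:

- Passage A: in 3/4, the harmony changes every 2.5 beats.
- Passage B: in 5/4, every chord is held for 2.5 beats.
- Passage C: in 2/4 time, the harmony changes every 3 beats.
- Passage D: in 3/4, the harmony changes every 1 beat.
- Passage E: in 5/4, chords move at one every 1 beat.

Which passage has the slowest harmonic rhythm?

A: 3 beats/bar ÷ 2.5 beats/chord = 1.2 chords/bar.
B: 5 beats/bar ÷ 2.5 beats/chord = 2 chords/bar.
C: 2 beats/bar ÷ 3 beats/chord = 2/3 chords/bar.
D: 3 beats/bar ÷ 1 beat/chord = 3 chords/bar.
E: 5 beats/bar ÷ 1 beat/chord = 5 chords/bar.
Slowest is C at 2/3 chords/bar.

Passage C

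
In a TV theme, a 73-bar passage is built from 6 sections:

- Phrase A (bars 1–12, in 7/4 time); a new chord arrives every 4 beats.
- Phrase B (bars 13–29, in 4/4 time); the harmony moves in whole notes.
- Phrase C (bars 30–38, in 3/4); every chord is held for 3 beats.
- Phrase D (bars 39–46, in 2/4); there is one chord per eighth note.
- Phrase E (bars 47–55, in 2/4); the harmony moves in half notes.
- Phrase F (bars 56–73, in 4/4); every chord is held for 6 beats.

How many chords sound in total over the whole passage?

A: 12 bars × 7 beats = 84 beats; 4 beats/chord → 21 chords.
B: 17 bars × 4 beats = 68 beats; 4 beats/chord → 17 chords.
C: 9 bars × 3 beats = 27 beats; 3 beats/chord → 9 chords.
D: 8 bars × 2 beats = 16 beats; 0.5 beats/chord → 32 chords.
E: 9 bars × 2 beats = 18 beats; 2 beats/chord → 9 chords.
F: 18 bars × 4 beats = 72 beats; 6 beats/chord → 12 chords.
Total: 21 + 17 + 9 + 32 + 9 + 12 = 100.

100 chords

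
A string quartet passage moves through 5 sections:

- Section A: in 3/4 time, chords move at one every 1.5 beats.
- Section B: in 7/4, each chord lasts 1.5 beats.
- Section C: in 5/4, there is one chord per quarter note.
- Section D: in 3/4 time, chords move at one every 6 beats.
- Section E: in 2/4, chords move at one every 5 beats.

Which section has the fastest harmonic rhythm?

A: 3/1.5 = 2 chords/bar.
B: 7/1.5 = 14/3 chords/bar.
C: 5/1 = 5 chords/bar.
D: 3/6 = 0.5 chords/bar.
E: 2/5 = 0.4 chords/bar.
Fastest is C at 5 chords/bar.

Section C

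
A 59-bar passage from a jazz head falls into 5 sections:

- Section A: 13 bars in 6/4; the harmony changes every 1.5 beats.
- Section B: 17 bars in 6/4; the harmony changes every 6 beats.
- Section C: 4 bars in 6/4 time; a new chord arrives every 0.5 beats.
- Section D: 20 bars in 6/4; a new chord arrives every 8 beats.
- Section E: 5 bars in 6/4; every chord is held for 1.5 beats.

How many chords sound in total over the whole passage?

152 chords

A: 13·6 = 78 beats, 78/1.5 = 52 chords.
B: 17·6 = 102 beats, 102/6 = 17 chords.
C: 4·6 = 24 beats, 24/0.5 = 48 chords.
D: 20·6 = 120 beats, 120/8 = 15 chords.
E: 5·6 = 30 beats, 30/1.5 = 20 chords.
Total: 52 + 17 + 48 + 15 + 20 = 152.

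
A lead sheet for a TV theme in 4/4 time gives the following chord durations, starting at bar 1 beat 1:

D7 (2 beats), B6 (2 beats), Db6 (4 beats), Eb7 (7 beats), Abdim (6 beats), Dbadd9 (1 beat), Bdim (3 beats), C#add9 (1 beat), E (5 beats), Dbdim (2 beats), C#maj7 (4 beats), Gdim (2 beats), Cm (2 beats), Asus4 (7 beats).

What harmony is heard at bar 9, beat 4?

Beat 4 of bar 9 is beat (9−1)×4 + 4 = 36 overall.
Running totals: D7 ends at 2, B6 ends at 4, Db6 ends at 8, Eb7 ends at 15, Abdim ends at 21, Dbadd9 ends at 22, Bdim ends at 25, C#add9 ends at 26, E ends at 31, Dbdim ends at 33, C#maj7 ends at 37.
Beat 36 falls within C#maj7.

C#maj7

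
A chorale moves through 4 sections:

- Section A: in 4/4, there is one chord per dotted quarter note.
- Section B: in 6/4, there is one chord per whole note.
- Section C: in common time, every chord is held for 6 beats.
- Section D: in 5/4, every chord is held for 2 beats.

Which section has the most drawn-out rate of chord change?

Section C

A: each chord is 1.5 beats in 4/4, so 8/3 per bar.
B: each chord is 4 beats in 6/4, so 1.5 per bar.
C: each chord is 6 beats in 4/4, so 2/3 per bar.
D: each chord is 2 beats in 5/4, so 2.5 per bar.
Slowest is C at 2/3 chords/bar.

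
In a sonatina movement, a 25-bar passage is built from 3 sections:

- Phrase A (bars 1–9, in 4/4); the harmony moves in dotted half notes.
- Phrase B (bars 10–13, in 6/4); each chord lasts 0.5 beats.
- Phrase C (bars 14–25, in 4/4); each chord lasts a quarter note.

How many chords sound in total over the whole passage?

A has 36 beats and chords last 3 each, so 12 chords.
B has 24 beats and chords last 0.5 each, so 48 chords.
C has 48 beats and chords last 1 each, so 48 chords.
Total: 12 + 48 + 48 = 108.

108 chords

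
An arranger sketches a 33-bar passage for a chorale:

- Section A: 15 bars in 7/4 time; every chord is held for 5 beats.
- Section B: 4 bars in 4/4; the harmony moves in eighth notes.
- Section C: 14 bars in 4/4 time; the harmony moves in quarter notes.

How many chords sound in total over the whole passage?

A has 105 beats and chords last 5 each, so 21 chords.
B has 16 beats and chords last 0.5 each, so 32 chords.
C has 56 beats and chords last 1 each, so 56 chords.
Total: 21 + 32 + 56 = 109.

109 chords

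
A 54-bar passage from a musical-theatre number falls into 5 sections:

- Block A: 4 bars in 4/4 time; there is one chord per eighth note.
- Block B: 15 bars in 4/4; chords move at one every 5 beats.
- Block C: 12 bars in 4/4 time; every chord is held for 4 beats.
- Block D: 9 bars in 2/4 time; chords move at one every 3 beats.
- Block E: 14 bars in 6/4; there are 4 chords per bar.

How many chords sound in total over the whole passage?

A has 16 beats and chords last 0.5 each, so 32 chords.
B has 60 beats and chords last 5 each, so 12 chords.
C has 48 beats and chords last 4 each, so 12 chords.
D has 18 beats and chords last 3 each, so 6 chords.
E has 84 beats and chords last 1.5 each, so 56 chords.
Total: 32 + 12 + 12 + 6 + 56 = 118.

118 chords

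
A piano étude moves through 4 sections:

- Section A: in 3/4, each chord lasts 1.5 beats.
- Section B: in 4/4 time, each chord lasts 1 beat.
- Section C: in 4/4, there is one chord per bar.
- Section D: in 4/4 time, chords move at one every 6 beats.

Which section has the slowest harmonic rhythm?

Section D

A: each chord is 1.5 beats in 3/4, so 2 per bar.
B: each chord is 1 beat in 4/4, so 4 per bar.
C: each chord is 4 beats in 4/4, so 1 per bar.
D: each chord is 6 beats in 4/4, so 2/3 per bar.
Slowest is D at 2/3 chords/bar.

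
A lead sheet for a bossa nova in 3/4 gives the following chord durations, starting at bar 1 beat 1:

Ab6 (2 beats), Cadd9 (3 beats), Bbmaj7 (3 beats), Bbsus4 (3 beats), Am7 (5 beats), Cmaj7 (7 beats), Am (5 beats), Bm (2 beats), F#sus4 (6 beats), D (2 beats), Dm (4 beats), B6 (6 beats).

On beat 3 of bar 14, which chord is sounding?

Beat 3 of bar 14 is beat (14−1)×3 + 3 = 42 overall.
Running totals: Ab6 ends at 2, Cadd9 ends at 5, Bbmaj7 ends at 8, Bbsus4 ends at 11, Am7 ends at 16, Cmaj7 ends at 23, Am ends at 28, Bm ends at 30, F#sus4 ends at 36, D ends at 38, Dm ends at 42.
Beat 42 falls within Dm.

Dm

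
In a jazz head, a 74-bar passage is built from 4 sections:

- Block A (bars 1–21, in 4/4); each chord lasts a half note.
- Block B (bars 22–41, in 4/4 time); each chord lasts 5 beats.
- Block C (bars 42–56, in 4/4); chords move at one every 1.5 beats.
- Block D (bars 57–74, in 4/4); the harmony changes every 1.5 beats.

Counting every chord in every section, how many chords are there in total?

146 chords

A: 21·4 = 84 beats, 84/2 = 42 chords.
B: 20·4 = 80 beats, 80/5 = 16 chords.
C: 15·4 = 60 beats, 60/1.5 = 40 chords.
D: 18·4 = 72 beats, 72/1.5 = 48 chords.
Total: 42 + 16 + 40 + 48 = 146.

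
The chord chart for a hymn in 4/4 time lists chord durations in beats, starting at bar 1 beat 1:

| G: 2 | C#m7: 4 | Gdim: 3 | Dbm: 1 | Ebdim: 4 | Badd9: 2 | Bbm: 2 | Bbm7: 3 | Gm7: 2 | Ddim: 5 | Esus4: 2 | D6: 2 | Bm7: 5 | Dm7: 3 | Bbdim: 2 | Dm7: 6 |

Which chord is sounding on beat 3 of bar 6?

Gm7

Beat 3 of bar 6 is beat (6−1)×4 + 3 = 23 overall.
Running totals: G ends at 2, C#m7 ends at 6, Gdim ends at 9, Dbm ends at 10, Ebdim ends at 14, Badd9 ends at 16, Bbm ends at 18, Bbm7 ends at 21, Gm7 ends at 23.
Beat 23 falls within Gm7.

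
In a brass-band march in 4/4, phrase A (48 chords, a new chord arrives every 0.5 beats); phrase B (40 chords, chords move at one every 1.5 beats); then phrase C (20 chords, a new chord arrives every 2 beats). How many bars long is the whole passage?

A: 48 × 0.5 = 24 beats = 6 bars.
B: 40 × 1.5 = 60 beats = 15 bars.
C: 20 × 2 = 40 beats = 10 bars.
Total: 6 + 15 + 10 = 31 bars.

31 bars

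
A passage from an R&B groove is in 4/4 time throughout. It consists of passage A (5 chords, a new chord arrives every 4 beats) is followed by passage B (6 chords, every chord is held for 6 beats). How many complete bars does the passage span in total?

A: 5 × 4 = 20 beats = 5 bars.
B: 6 × 6 = 36 beats = 9 bars.
Total: 5 + 9 = 14 bars.

14 bars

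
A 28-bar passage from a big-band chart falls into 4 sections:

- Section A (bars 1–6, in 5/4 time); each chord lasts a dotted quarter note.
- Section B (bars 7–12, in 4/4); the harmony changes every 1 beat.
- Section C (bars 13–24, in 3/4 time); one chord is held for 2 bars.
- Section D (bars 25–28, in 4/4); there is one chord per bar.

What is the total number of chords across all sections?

A: 6·5 = 30 beats, 30/1.5 = 20 chords.
B: 6·4 = 24 beats, 24/1 = 24 chords.
C: 12·3 = 36 beats, 36/6 = 6 chords.
D: 4·4 = 16 beats, 16/4 = 4 chords.
Total: 20 + 24 + 6 + 4 = 54.

54 chords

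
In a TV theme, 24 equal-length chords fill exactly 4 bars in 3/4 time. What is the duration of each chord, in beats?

0.5 beats

4 bars × 3 beats/bar = 12 beats total.
12 beats ÷ 24 chords = 0.5 beats per chord.
(That is an eighth note.)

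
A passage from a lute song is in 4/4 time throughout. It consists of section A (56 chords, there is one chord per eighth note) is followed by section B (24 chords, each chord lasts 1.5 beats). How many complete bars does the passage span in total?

A: 56 × 0.5 = 28 beats = 7 bars.
B: 24 × 1.5 = 36 beats = 9 bars.
Total: 7 + 9 = 16 bars.

16 bars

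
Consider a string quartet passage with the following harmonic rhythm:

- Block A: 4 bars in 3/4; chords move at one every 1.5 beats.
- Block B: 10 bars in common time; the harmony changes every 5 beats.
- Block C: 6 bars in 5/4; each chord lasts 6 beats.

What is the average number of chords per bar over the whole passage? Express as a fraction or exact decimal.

A: 4 × 3 = 12 beats ÷ 1.5 = 8 chords.
B: 10 × 4 = 40 beats ÷ 5 = 8 chords.
C: 6 × 5 = 30 beats ÷ 6 = 5 chords.
Overall: 21 chords over 20 bars → 21/20 = 1.05 chords per bar.

1.05 chords per bar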